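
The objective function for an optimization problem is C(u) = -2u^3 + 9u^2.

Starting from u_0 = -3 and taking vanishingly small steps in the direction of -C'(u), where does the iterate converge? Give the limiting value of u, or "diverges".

0

C'(u) = -6u(u - 3), so C'(-3) = -108.
Gradient descent moves in the -C' direction, i.e. u is increasing.
The nearest critical point in that direction is u = 0, where C'' = 18 > 0 (a local minimum). The iterate converges there.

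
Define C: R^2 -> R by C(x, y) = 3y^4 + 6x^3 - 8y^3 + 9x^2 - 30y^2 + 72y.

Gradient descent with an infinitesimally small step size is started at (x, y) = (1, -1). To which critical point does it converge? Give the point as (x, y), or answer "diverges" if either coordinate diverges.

C is separable, so gradient descent decouples: x follows -∂C/∂x, y follows -∂C/∂y.
∂C/∂x = 18x(x + 1); at x=1 this is 36, so x decreases.
∂C/∂y = 12(y - 3)(y - 1)(y + 2); at y=-1 this is 96, so y decreases.
x converges to its nearest critical value 0 (a local min of the x-part); y converges to -2. The iterate converges to (0, -2).

(0, -2)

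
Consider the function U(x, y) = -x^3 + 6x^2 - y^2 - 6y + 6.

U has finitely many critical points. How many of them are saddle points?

1

U separates as a function of x plus a function of y, so ∇U=0 decouples.
∂U/∂x = -3x(x - 4) = 0 at x ∈ {0, 4}; ∂U/∂y = -2(y + 3) = 0 at y ∈ {-3}.
The Hessian is diagonal: diag(U_xx, U_yy). Second derivatives: U_xx(0)=12, U_xx(4)=-12; U_yy(-3)=-2.
Saddle points occur where the two diagonal entries have opposite signs: (0, -3). Count: 1.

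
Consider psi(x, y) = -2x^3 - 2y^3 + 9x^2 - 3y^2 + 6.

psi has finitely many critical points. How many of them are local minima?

1

psi separates as a function of x plus a function of y, so ∇psi=0 decouples.
∂psi/∂x = -6x(x - 3) = 0 at x ∈ {0, 3}; ∂psi/∂y = -6y(y + 1) = 0 at y ∈ {-1, 0}.
The Hessian is diagonal: diag(psi_xx, psi_yy). Second derivatives: psi_xx(0)=18, psi_xx(3)=-18; psi_yy(-1)=6, psi_yy(0)=-6.
Local minima occur where both diagonal entries positive: (0, -1). Count: 1.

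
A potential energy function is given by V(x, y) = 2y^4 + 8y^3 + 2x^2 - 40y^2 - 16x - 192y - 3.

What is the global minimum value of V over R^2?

-593

V(x,y) separates as P(x) + Q(y) − 3, so its minimum is min P + min Q − 3.
P'(x) = 4x - 16 vanishes at x ∈ {4}; Q'(y) = 8(y - 3)(y + 2)(y + 4) vanishes at y ∈ {-4, -2, 3}.
Local minima of P (where P''>0): P(4)=-32. Local minima of Q: Q(-4)=128, Q(3)=-558.
So the global minimum of V is P(4) + Q(3) − 3 = -32 − 558 − 3 = -593, attained at (4, 3).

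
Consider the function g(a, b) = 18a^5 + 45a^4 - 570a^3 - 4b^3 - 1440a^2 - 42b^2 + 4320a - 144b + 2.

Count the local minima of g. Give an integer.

2

g separates as a function of a plus a function of b, so ∇g=0 decouples.
∂g/∂a = 90(a - 4)(a - 1)(a + 3)(a + 4) = 0 at a ∈ {-4, -3, 1, 4}; ∂g/∂b = -12(b + 3)(b + 4) = 0 at b ∈ {-4, -3}.
The Hessian is diagonal: diag(g_aa, g_bb). Second derivatives: g_aa(-4)=-3600, g_aa(-3)=2520, g_aa(1)=-5400, g_aa(4)=15120; g_bb(-4)=12, g_bb(-3)=-12.
Local minima occur where both diagonal entries positive: (-3, -4), (4, -4). Count: 2.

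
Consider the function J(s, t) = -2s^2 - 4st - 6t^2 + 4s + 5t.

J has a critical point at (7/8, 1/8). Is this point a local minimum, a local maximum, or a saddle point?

The Hessian of J is constant: H = [[-4, -4], [-4, -12]].
det(H) = (-4)·(-12) − (-4)² = 32.
det(H) > 0 and tr(H) = -16 < 0, so H is negative definite and the point is a local maximum.

local maximum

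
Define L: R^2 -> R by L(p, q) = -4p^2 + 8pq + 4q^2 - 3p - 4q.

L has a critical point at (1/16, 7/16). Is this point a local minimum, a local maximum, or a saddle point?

saddle point

The Hessian of L is constant: H = [[-8, 8], [8, 8]].
det(H) = (-8)·8 − 8² = -128.
Since det(H) < 0, H is indefinite and the critical point is a saddle point.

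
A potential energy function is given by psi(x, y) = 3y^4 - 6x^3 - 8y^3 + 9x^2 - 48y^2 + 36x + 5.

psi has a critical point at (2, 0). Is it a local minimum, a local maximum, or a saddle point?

The mixed partial ∂²psi/∂x∂y is 0, so the Hessian at any point is diag(psi_xx, psi_yy) = diag(18(-2x + 1), 12(3y^2 - 4y - 8)).
At (2, 0): H = diag(-54, -96).
Both eigenvalues are negative, so H is negative definite: a local maximum.

local maximum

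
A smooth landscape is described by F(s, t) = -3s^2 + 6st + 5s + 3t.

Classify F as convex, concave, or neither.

F is quadratic, so its Hessian is the constant matrix H = [[-6, 6], [6, 0]].
det(H) = -36, tr(H) = -6.
det(H) < 0, so H is indefinite: neither convex nor concave.

neither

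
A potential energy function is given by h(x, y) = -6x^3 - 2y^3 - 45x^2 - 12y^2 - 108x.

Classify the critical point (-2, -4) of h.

saddle point

The mixed partial ∂²h/∂x∂y is 0, so the Hessian at any point is diag(h_xx, h_yy) = diag(-18(2x + 5), -12(y + 2)).
At (-2, -4): H = diag(-18, 24).
The eigenvalues have opposite signs, so H is indefinite: a saddle point.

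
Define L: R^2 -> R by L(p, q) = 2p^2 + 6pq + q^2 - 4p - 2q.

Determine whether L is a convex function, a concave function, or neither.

neither

L is quadratic, so its Hessian is the constant matrix H = [[4, 6], [6, 2]].
det(H) = -28, tr(H) = 6.
det(H) < 0, so H is indefinite: neither convex nor concave.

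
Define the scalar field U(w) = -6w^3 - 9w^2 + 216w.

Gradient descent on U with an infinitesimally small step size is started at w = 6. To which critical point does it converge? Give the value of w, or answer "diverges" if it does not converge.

diverges

U'(w) = -18(w - 3)(w + 4), so U'(6) = -540.
Gradient descent moves in the -U' direction, i.e. w is increasing.
There is no critical point above w=6, and U' keeps the same sign, so the iterate runs off to +∞.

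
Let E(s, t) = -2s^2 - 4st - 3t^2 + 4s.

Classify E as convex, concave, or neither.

E is quadratic, so its Hessian is the constant matrix H = [[-4, -4], [-4, -6]].
det(H) = 8, tr(H) = -10.
det(H) > 0 and tr(H) < 0, so H is negative definite everywhere: concave.

concave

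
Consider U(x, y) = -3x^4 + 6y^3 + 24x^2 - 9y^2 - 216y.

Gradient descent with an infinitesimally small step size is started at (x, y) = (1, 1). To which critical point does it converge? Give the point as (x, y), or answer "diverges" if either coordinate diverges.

U is separable, so gradient descent decouples: x follows -∂U/∂x, y follows -∂U/∂y.
∂U/∂x = -12x(x - 2)(x + 2); at x=1 this is 36, so x decreases.
∂U/∂y = 18(y - 4)(y + 3); at y=1 this is -216, so y increases.
x converges to its nearest critical value 0 (a local min of the x-part); y converges to 4. The iterate converges to (0, 4).

(0, 4)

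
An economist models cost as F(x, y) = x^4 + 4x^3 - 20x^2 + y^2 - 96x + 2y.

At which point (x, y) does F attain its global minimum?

F(x,y) separates as P(x) + Q(y), so its minimum is min P + min Q.
P'(x) = 4(x - 3)(x + 2)(x + 4) vanishes at x ∈ {-4, -2, 3}; Q'(y) = 2y + 2 vanishes at y ∈ {-1}.
Local minima of P (where P''>0): P(-4)=64, P(3)=-279. Local minima of Q: Q(-1)=-1.
So the global minimum of F is P(3) + Q(-1) = -279 − 1 = -280, attained at (3, -1).

(3, -1)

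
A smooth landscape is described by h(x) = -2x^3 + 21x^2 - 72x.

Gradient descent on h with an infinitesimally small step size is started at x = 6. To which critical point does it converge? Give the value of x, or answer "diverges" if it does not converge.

h'(x) = -6(x - 4)(x - 3), so h'(6) = -36.
Gradient descent moves in the -h' direction, i.e. x is increasing.
There is no critical point above x=6, and h' keeps the same sign, so the iterate runs off to +∞.

diverges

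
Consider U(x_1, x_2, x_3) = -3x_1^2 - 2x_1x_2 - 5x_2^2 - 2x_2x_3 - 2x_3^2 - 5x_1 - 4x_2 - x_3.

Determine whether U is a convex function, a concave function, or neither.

concave

U is quadratic, so its Hessian is the constant matrix H = [[-6, -2, 0], [-2, -10, -2], [0, -2, -4]].
Leading principal minors: -6, 56, -200.
Signs alternate −, +, − ⇒ H ≺ 0 ⇒ concave.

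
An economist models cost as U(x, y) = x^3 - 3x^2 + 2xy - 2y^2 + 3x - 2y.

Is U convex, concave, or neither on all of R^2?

neither

The term x^3 is cubic, so the Hessian is not constant.
∂²U/∂x² = 6x - 6, which takes both signs as x varies (negative for sufficiently negative x). A diagonal entry of the Hessian changing sign means the Hessian is neither positive- nor negative-semidefinite on all of R^2.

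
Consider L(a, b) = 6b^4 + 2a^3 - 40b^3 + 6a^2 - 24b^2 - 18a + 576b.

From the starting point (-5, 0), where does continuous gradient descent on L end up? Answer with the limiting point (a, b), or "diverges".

diverges

L is separable, so gradient descent decouples: a follows -∂L/∂a, b follows -∂L/∂b.
∂L/∂a = 6(a - 1)(a + 3); at a=-5 this is 72, so a decreases.
∂L/∂b = 24(b - 4)(b - 3)(b + 2); at b=0 this is 576, so b decreases.
The a-coordinate has no critical point in that direction and runs off to infinity.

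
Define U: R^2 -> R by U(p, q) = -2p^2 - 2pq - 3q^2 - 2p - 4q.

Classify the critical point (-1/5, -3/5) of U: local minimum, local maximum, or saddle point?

local maximum

The Hessian of U is constant: H = [[-4, -2], [-2, -6]].
det(H) = (-4)·(-6) − (-2)² = 20.
det(H) > 0 and tr(H) = -10 < 0, so H is negative definite and the point is a local maximum.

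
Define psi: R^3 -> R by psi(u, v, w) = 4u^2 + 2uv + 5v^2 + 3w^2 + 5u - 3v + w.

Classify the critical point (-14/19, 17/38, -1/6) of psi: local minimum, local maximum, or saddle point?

The Hessian is constant: H = [[8, 2, 0], [2, 10, 0], [0, 0, 6]].
Leading principal minors: Δ₁ = 8, Δ₂ = 76, Δ₃ = 456.
All leading minors are positive, so H is positive definite: a local minimum.

local minimum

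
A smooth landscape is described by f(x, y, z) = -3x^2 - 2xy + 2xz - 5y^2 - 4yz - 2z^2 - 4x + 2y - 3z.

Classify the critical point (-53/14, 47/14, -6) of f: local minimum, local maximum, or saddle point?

local maximum

The Hessian is constant: H = [[-6, -2, 2], [-2, -10, -4], [2, -4, -4]].
Leading principal minors: Δ₁ = -6, Δ₂ = 56, Δ₃ = -56.
The minors alternate sign starting negative (−, +, −), so H is negative definite: a local maximum.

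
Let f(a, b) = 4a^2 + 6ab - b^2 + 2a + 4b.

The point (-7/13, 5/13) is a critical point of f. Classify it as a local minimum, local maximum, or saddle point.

The Hessian of f is constant: H = [[8, 6], [6, -2]].
det(H) = 8·(-2) − 6² = -52.
Since det(H) < 0, H is indefinite and the critical point is a saddle point.

saddle point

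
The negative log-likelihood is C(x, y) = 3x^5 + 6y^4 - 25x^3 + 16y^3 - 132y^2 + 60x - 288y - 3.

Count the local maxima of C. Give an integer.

2

C separates as a function of x plus a function of y, so ∇C=0 decouples.
∂C/∂x = 15(x - 2)(x - 1)(x + 1)(x + 2) = 0 at x ∈ {-2, -1, 1, 2}; ∂C/∂y = 24(y - 3)(y + 1)(y + 4) = 0 at y ∈ {-4, -1, 3}.
The Hessian is diagonal: diag(C_xx, C_yy). Second derivatives: C_xx(-2)=-180, C_xx(-1)=90, C_xx(1)=-90, C_xx(2)=180; C_yy(-4)=504, C_yy(-1)=-288, C_yy(3)=672.
Local maxima occur where both diagonal entries negative: (-2, -1), (1, -1). Count: 2.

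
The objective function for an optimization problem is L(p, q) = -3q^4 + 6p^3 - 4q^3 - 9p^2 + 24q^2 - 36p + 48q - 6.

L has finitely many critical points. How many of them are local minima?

L separates as a function of p plus a function of q, so ∇L=0 decouples.
∂L/∂p = 18(p - 2)(p + 1) = 0 at p ∈ {-1, 2}; ∂L/∂q = -12(q - 2)(q + 1)(q + 2) = 0 at q ∈ {-2, -1, 2}.
The Hessian is diagonal: diag(L_pp, L_qq). Second derivatives: L_pp(-1)=-54, L_pp(2)=54; L_qq(-2)=-48, L_qq(-1)=36, L_qq(2)=-144.
Local minima occur where both diagonal entries positive: (2, -1). Count: 1.

1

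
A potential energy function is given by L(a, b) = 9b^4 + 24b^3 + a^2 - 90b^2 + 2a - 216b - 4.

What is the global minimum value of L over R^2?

-461

L(a,b) separates as P(a) + Q(b) − 4, so its minimum is min P + min Q − 4.
P'(a) = 2a + 2 vanishes at a ∈ {-1}; Q'(b) = 36(b - 2)(b + 1)(b + 3) vanishes at b ∈ {-3, -1, 2}.
Local minima of P (where P''>0): P(-1)=-1. Local minima of Q: Q(-3)=-81, Q(2)=-456.
So the global minimum of L is P(-1) + Q(2) − 4 = -1 − 456 − 4 = -461, attained at (-1, 2).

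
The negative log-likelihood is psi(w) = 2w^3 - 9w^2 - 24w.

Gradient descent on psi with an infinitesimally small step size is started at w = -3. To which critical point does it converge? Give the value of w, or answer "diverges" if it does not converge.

diverges

psi'(w) = 6(w - 4)(w + 1), so psi'(-3) = 84.
Gradient descent moves in the -psi' direction, i.e. w is decreasing.
There is no critical point below w=-3, and psi' keeps the same sign, so the iterate runs off to −∞.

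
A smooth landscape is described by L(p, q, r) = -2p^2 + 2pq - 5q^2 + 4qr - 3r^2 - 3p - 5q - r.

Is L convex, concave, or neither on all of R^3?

concave

L is quadratic, so its Hessian is the constant matrix H = [[-4, 2, 0], [2, -10, 4], [0, 4, -6]].
Leading principal minors: -4, 36, -152.
Signs alternate −, +, − ⇒ H ≺ 0 ⇒ concave.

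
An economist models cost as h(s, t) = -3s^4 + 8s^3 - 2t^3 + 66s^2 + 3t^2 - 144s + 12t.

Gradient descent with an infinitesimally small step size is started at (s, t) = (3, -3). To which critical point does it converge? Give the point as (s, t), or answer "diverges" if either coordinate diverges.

h is separable, so gradient descent decouples: s follows -∂h/∂s, t follows -∂h/∂t.
∂h/∂s = -12(s - 4)(s - 1)(s + 3); at s=3 this is 144, so s decreases.
∂h/∂t = -6(t - 2)(t + 1); at t=-3 this is -60, so t increases.
s converges to its nearest critical value 1 (a local min of the s-part); t converges to -1. The iterate converges to (1, -1).

(1, -1)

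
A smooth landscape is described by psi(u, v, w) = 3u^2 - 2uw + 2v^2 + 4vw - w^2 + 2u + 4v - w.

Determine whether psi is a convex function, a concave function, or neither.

psi is quadratic, so its Hessian is the constant matrix H = [[6, 0, -2], [0, 4, 4], [-2, 4, -2]].
Leading principal minors: 6, 24, -160.
Neither pattern holds ⇒ H is indefinite ⇒ neither convex nor concave.

neither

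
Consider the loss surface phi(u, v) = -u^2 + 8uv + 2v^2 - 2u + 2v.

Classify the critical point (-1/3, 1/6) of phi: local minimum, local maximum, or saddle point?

saddle point

The Hessian of phi is constant: H = [[-2, 8], [8, 4]].
det(H) = (-2)·4 − 8² = -72.
Since det(H) < 0, H is indefinite and the critical point is a saddle point.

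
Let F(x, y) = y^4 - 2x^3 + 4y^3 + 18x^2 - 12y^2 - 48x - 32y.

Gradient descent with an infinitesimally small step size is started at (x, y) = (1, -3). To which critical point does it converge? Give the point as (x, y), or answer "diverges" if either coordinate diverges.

(2, -4)

F is separable, so gradient descent decouples: x follows -∂F/∂x, y follows -∂F/∂y.
∂F/∂x = -6(x - 4)(x - 2); at x=1 this is -18, so x increases.
∂F/∂y = 4(y - 2)(y + 1)(y + 4); at y=-3 this is 40, so y decreases.
x converges to its nearest critical value 2 (a local min of the x-part); y converges to -4. The iterate converges to (2, -4).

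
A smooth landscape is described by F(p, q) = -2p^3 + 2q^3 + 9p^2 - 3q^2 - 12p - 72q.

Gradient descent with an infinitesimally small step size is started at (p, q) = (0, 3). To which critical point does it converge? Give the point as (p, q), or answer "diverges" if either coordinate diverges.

(1, 4)

F is separable, so gradient descent decouples: p follows -∂F/∂p, q follows -∂F/∂q.
∂F/∂p = -6(p - 2)(p - 1); at p=0 this is -12, so p increases.
∂F/∂q = 6(q - 4)(q + 3); at q=3 this is -36, so q increases.
p converges to its nearest critical value 1 (a local min of the p-part); q converges to 4. The iterate converges to (1, 4).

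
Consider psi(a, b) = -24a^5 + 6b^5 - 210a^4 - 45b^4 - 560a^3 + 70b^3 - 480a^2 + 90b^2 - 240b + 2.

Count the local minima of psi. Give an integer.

4

psi separates as a function of a plus a function of b, so ∇psi=0 decouples.
∂psi/∂a = -120a(a + 1)(a + 2)(a + 4) = 0 at a ∈ {-4, -2, -1, 0}; ∂psi/∂b = 30(b - 4)(b - 2)(b - 1)(b + 1) = 0 at b ∈ {-1, 1, 2, 4}.
The Hessian is diagonal: diag(psi_aa, psi_bb). Second derivatives: psi_aa(-4)=2880, psi_aa(-2)=-480, psi_aa(-1)=360, psi_aa(0)=-960; psi_bb(-1)=-900, psi_bb(1)=180, psi_bb(2)=-180, psi_bb(4)=900.
Local minima occur where both diagonal entries positive: (-4, 1), (-4, 4), (-1, 1), (-1, 4). Count: 4.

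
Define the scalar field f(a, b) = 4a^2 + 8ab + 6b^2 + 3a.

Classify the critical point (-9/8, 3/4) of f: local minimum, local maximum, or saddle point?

The Hessian of f is constant: H = [[8, 8], [8, 12]].
det(H) = 8·12 − 8² = 32.
det(H) > 0 and tr(H) = 20 > 0, so H is positive definite and the point is a local minimum.

local minimum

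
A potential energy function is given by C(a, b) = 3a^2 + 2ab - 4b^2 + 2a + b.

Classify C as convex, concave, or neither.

neither

C is quadratic, so its Hessian is the constant matrix H = [[6, 2], [2, -8]].
det(H) = -52, tr(H) = -2.
det(H) < 0, so H is indefinite: neither convex nor concave.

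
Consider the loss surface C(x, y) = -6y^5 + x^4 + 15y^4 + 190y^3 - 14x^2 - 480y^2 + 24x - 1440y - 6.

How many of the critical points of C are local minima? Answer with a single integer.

4

C separates as a function of x plus a function of y, so ∇C=0 decouples.
∂C/∂x = 4(x - 2)(x - 1)(x + 3) = 0 at x ∈ {-3, 1, 2}; ∂C/∂y = -30(y - 4)(y - 3)(y + 1)(y + 4) = 0 at y ∈ {-4, -1, 3, 4}.
The Hessian is diagonal: diag(C_xx, C_yy). Second derivatives: C_xx(-3)=80, C_xx(1)=-16, C_xx(2)=20; C_yy(-4)=5040, C_yy(-1)=-1800, C_yy(3)=840, C_yy(4)=-1200.
Local minima occur where both diagonal entries positive: (-3, -4), (-3, 3), (2, -4), (2, 3). Count: 4.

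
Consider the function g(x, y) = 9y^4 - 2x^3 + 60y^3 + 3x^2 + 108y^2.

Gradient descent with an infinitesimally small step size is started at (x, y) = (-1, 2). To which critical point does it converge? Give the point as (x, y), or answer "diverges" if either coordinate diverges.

(0, 0)

g is separable, so gradient descent decouples: x follows -∂g/∂x, y follows -∂g/∂y.
∂g/∂x = -6x(x - 1); at x=-1 this is -12, so x increases.
∂g/∂y = 36y(y + 2)(y + 3); at y=2 this is 1440, so y decreases.
x converges to its nearest critical value 0 (a local min of the x-part); y converges to 0. The iterate converges to (0, 0).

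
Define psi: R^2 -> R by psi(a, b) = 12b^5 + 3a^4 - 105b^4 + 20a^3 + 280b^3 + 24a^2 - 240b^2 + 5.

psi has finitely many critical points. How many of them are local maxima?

2

psi separates as a function of a plus a function of b, so ∇psi=0 decouples.
∂psi/∂a = 12a(a + 1)(a + 4) = 0 at a ∈ {-4, -1, 0}; ∂psi/∂b = 60b(b - 4)(b - 2)(b - 1) = 0 at b ∈ {0, 1, 2, 4}.
The Hessian is diagonal: diag(psi_aa, psi_bb). Second derivatives: psi_aa(-4)=144, psi_aa(-1)=-36, psi_aa(0)=48; psi_bb(0)=-480, psi_bb(1)=180, psi_bb(2)=-240, psi_bb(4)=1440.
Local maxima occur where both diagonal entries negative: (-1, 0), (-1, 2). Count: 2.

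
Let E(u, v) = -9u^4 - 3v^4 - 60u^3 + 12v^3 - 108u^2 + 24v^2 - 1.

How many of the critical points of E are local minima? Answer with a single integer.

1

E separates as a function of u plus a function of v, so ∇E=0 decouples.
∂E/∂u = -36u(u + 2)(u + 3) = 0 at u ∈ {-3, -2, 0}; ∂E/∂v = -12v(v - 4)(v + 1) = 0 at v ∈ {-1, 0, 4}.
The Hessian is diagonal: diag(E_uu, E_vv). Second derivatives: E_uu(-3)=-108, E_uu(-2)=72, E_uu(0)=-216; E_vv(-1)=-60, E_vv(0)=48, E_vv(4)=-240.
Local minima occur where both diagonal entries positive: (-2, 0). Count: 1.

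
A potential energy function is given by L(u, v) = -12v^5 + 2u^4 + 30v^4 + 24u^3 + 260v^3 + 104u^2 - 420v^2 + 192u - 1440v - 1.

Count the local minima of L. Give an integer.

4

L separates as a function of u plus a function of v, so ∇L=0 decouples.
∂L/∂u = 8(u + 2)(u + 3)(u + 4) = 0 at u ∈ {-4, -3, -2}; ∂L/∂v = -60(v - 4)(v - 2)(v + 1)(v + 3) = 0 at v ∈ {-3, -1, 2, 4}.
The Hessian is diagonal: diag(L_uu, L_vv). Second derivatives: L_uu(-4)=16, L_uu(-3)=-8, L_uu(-2)=16; L_vv(-3)=4200, L_vv(-1)=-1800, L_vv(2)=1800, L_vv(4)=-4200.
Local minima occur where both diagonal entries positive: (-4, -3), (-4, 2), (-2, -3), (-2, 2). Count: 4.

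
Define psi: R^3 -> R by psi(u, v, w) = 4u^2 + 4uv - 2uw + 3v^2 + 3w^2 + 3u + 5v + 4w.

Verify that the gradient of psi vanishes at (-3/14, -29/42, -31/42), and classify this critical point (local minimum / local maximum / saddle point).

local minimum

∇psi = (8u + 4v - 2w + 3, 4u + 6v + 5, -2u + 6w + 4); substituting (-3/14, -29/42, -31/42) gives ∇psi = (0, 0, 0), so (-3/14, -29/42, -31/42) is indeed a critical point.
The Hessian is constant: H = [[8, 4, -2], [4, 6, 0], [-2, 0, 6]].
Leading principal minors: Δ₁ = 8, Δ₂ = 32, Δ₃ = 168.
All leading minors are positive, so H is positive definite: a local minimum.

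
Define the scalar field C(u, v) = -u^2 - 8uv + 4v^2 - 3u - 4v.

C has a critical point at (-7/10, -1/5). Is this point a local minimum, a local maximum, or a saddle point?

The Hessian of C is constant: H = [[-2, -8], [-8, 8]].
det(H) = (-2)·8 − (-8)² = -80.
Since det(H) < 0, H is indefinite and the critical point is a saddle point.

saddle point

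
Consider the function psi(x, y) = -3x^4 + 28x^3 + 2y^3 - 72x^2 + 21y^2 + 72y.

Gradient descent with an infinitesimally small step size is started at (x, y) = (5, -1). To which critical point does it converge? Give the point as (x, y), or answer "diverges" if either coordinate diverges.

diverges

psi is separable, so gradient descent decouples: x follows -∂psi/∂x, y follows -∂psi/∂y.
∂psi/∂x = -12x(x - 4)(x - 3); at x=5 this is -120, so x increases.
∂psi/∂y = 6(y + 3)(y + 4); at y=-1 this is 36, so y decreases.
The x-coordinate has no critical point in that direction and runs off to infinity.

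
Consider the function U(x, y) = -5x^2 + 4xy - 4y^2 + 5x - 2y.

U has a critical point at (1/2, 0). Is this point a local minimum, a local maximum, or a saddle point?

The Hessian of U is constant: H = [[-10, 4], [4, -8]].
det(H) = (-10)·(-8) − 4² = 64.
det(H) > 0 and tr(H) = -18 < 0, so H is negative definite and the point is a local maximum.

local maximum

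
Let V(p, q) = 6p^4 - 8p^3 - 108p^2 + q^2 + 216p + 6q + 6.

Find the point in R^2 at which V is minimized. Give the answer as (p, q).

V(p,q) separates as A(p) + B(q) + 6, so its minimum is min A + min B + 6.
A'(p) = 24(p - 3)(p - 1)(p + 3) vanishes at p ∈ {-3, 1, 3}; B'(q) = 2q + 6 vanishes at q ∈ {-3}.
Local minima of A (where A''>0): A(-3)=-918, A(3)=-54. Local minima of B: B(-3)=-9.
So the global minimum of V is A(-3) + B(-3) + 6 = -918 − 9 + 6 = -921, attained at (-3, -3).

(-3, -3)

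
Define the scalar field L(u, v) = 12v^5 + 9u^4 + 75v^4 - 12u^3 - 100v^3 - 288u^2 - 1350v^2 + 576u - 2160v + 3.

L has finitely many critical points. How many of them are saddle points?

6

L separates as a function of u plus a function of v, so ∇L=0 decouples.
∂L/∂u = 36(u - 4)(u - 1)(u + 4) = 0 at u ∈ {-4, 1, 4}; ∂L/∂v = 60(v - 3)(v + 1)(v + 3)(v + 4) = 0 at v ∈ {-4, -3, -1, 3}.
The Hessian is diagonal: diag(L_uu, L_vv). Second derivatives: L_uu(-4)=1440, L_uu(1)=-540, L_uu(4)=864; L_vv(-4)=-1260, L_vv(-3)=720, L_vv(-1)=-1440, L_vv(3)=10080.
Saddle points occur where the two diagonal entries have opposite signs: (-4, -4), (-4, -1), (1, -3), (1, 3), (4, -4), (4, -1). Count: 6.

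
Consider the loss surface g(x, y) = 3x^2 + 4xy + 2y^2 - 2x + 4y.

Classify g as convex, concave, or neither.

convex

g is quadratic, so its Hessian is the constant matrix H = [[6, 4], [4, 4]].
det(H) = 8, tr(H) = 10.
det(H) > 0 and tr(H) > 0, so H is positive definite everywhere: convex.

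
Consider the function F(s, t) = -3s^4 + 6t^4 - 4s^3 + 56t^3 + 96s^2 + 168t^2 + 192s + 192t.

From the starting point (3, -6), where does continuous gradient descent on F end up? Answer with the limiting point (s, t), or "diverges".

F is separable, so gradient descent decouples: s follows -∂F/∂s, t follows -∂F/∂t.
∂F/∂s = -12(s - 4)(s + 1)(s + 4); at s=3 this is 336, so s decreases.
∂F/∂t = 24(t + 1)(t + 2)(t + 4); at t=-6 this is -960, so t increases.
s converges to its nearest critical value -1 (a local min of the s-part); t converges to -4. The iterate converges to (-1, -4).

(-1, -4)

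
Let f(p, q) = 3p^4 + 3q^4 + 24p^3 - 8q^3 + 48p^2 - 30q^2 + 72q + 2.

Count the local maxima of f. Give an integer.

f separates as a function of p plus a function of q, so ∇f=0 decouples.
∂f/∂p = 12p(p + 2)(p + 4) = 0 at p ∈ {-4, -2, 0}; ∂f/∂q = 12(q - 3)(q - 1)(q + 2) = 0 at q ∈ {-2, 1, 3}.
The Hessian is diagonal: diag(f_pp, f_qq). Second derivatives: f_pp(-4)=96, f_pp(-2)=-48, f_pp(0)=96; f_qq(-2)=180, f_qq(1)=-72, f_qq(3)=120.
Local maxima occur where both diagonal entries negative: (-2, 1). Count: 1.

1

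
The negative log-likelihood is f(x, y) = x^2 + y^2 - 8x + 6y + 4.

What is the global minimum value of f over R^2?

-21

f(x,y) separates as P(x) + Q(y) + 4, so its minimum is min P + min Q + 4.
P'(x) = 2x - 8 vanishes at x ∈ {4}; Q'(y) = 2y + 6 vanishes at y ∈ {-3}.
Local minima of P (where P''>0): P(4)=-16. Local minima of Q: Q(-3)=-9.
So the global minimum of f is P(4) + Q(-3) + 4 = -16 − 9 + 4 = -21, attained at (4, -3).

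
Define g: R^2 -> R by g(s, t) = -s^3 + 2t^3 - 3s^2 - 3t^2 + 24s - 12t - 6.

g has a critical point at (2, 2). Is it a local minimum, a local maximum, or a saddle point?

The mixed partial ∂²g/∂s∂t is 0, so the Hessian at any point is diag(g_ss, g_tt) = diag(-6(s + 1), 6(2t - 1)).
At (2, 2): H = diag(-18, 18).
The eigenvalues have opposite signs, so H is indefinite: a saddle point.

saddle point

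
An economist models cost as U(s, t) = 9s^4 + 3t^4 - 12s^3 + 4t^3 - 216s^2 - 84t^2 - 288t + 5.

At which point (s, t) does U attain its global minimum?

U(s,t) separates as P(s) + Q(t) + 5, so its minimum is min P + min Q + 5.
P'(s) = 36s(s - 4)(s + 3) vanishes at s ∈ {-3, 0, 4}; Q'(t) = 12(t - 4)(t + 2)(t + 3) vanishes at t ∈ {-3, -2, 4}.
Local minima of P (where P''>0): P(-3)=-891, P(4)=-1920. Local minima of Q: Q(-3)=243, Q(4)=-1472.
So the global minimum of U is P(4) + Q(4) + 5 = -1920 − 1472 + 5 = -3387, attained at (4, 4).

(4, 4)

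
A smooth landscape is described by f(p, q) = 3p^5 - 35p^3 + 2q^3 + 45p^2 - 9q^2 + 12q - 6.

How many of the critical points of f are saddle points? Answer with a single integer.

4

f separates as a function of p plus a function of q, so ∇f=0 decouples.
∂f/∂p = 15p(p - 2)(p - 1)(p + 3) = 0 at p ∈ {-3, 0, 1, 2}; ∂f/∂q = 6(q - 2)(q - 1) = 0 at q ∈ {1, 2}.
The Hessian is diagonal: diag(f_pp, f_qq). Second derivatives: f_pp(-3)=-900, f_pp(0)=90, f_pp(1)=-60, f_pp(2)=150; f_qq(1)=-6, f_qq(2)=6.
Saddle points occur where the two diagonal entries have opposite signs: (-3, 2), (0, 1), (1, 2), (2, 1). Count: 4.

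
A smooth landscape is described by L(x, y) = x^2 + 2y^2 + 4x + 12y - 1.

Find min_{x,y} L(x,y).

L(x,y) separates as P(x) + Q(y) − 1, so its minimum is min P + min Q − 1.
P'(x) = 2x + 4 vanishes at x ∈ {-2}; Q'(y) = 4y + 12 vanishes at y ∈ {-3}.
Local minima of P (where P''>0): P(-2)=-4. Local minima of Q: Q(-3)=-18.
So the global minimum of L is P(-2) + Q(-3) − 1 = -4 − 18 − 1 = -23, attained at (-2, -3).

-23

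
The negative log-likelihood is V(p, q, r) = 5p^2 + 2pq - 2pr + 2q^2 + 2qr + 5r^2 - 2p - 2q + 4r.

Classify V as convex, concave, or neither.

V is quadratic, so its Hessian is the constant matrix H = [[10, 2, -2], [2, 4, 2], [-2, 2, 10]].
Leading principal minors: 10, 36, 288.
All positive ⇒ H ≻ 0 ⇒ convex.

convex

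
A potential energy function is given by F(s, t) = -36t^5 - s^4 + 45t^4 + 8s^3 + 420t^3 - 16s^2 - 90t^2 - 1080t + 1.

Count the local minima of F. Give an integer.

F separates as a function of s plus a function of t, so ∇F=0 decouples.
∂F/∂s = -4s(s - 4)(s - 2) = 0 at s ∈ {0, 2, 4}; ∂F/∂t = -180(t - 3)(t - 1)(t + 1)(t + 2) = 0 at t ∈ {-2, -1, 1, 3}.
The Hessian is diagonal: diag(F_ss, F_tt). Second derivatives: F_ss(0)=-32, F_ss(2)=16, F_ss(4)=-32; F_tt(-2)=2700, F_tt(-1)=-1440, F_tt(1)=2160, F_tt(3)=-7200.
Local minima occur where both diagonal entries positive: (2, -2), (2, 1). Count: 2.

2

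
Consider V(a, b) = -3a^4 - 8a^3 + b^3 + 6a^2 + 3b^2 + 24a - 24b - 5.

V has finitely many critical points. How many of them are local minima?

1

V separates as a function of a plus a function of b, so ∇V=0 decouples.
∂V/∂a = -12(a - 1)(a + 1)(a + 2) = 0 at a ∈ {-2, -1, 1}; ∂V/∂b = 3(b - 2)(b + 4) = 0 at b ∈ {-4, 2}.
The Hessian is diagonal: diag(V_aa, V_bb). Second derivatives: V_aa(-2)=-36, V_aa(-1)=24, V_aa(1)=-72; V_bb(-4)=-18, V_bb(2)=18.
Local minima occur where both diagonal entries positive: (-1, 2). Count: 1.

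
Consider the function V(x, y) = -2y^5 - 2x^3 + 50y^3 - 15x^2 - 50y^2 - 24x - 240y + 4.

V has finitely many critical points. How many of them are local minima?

V separates as a function of x plus a function of y, so ∇V=0 decouples.
∂V/∂x = -6(x + 1)(x + 4) = 0 at x ∈ {-4, -1}; ∂V/∂y = -10(y - 3)(y - 2)(y + 1)(y + 4) = 0 at y ∈ {-4, -1, 2, 3}.
The Hessian is diagonal: diag(V_xx, V_yy). Second derivatives: V_xx(-4)=18, V_xx(-1)=-18; V_yy(-4)=1260, V_yy(-1)=-360, V_yy(2)=180, V_yy(3)=-280.
Local minima occur where both diagonal entries positive: (-4, -4), (-4, 2). Count: 2.

2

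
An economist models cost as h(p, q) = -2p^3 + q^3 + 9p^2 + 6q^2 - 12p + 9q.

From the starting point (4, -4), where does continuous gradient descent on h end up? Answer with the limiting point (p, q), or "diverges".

h is separable, so gradient descent decouples: p follows -∂h/∂p, q follows -∂h/∂q.
∂h/∂p = -6(p - 2)(p - 1); at p=4 this is -36, so p increases.
∂h/∂q = 3(q + 1)(q + 3); at q=-4 this is 9, so q decreases.
The p-coordinate has no critical point in that direction and runs off to infinity.

diverges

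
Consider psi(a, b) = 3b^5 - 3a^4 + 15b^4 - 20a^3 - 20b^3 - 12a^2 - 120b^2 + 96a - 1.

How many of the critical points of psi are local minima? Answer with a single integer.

2

psi separates as a function of a plus a function of b, so ∇psi=0 decouples.
∂psi/∂a = -12(a - 1)(a + 2)(a + 4) = 0 at a ∈ {-4, -2, 1}; ∂psi/∂b = 15b(b - 2)(b + 2)(b + 4) = 0 at b ∈ {-4, -2, 0, 2}.
The Hessian is diagonal: diag(psi_aa, psi_bb). Second derivatives: psi_aa(-4)=-120, psi_aa(-2)=72, psi_aa(1)=-180; psi_bb(-4)=-720, psi_bb(-2)=240, psi_bb(0)=-240, psi_bb(2)=720.
Local minima occur where both diagonal entries positive: (-2, -2), (-2, 2). Count: 2.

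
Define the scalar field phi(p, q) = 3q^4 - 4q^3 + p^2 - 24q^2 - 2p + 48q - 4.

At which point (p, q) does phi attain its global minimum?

(1, -2)

phi(p,q) separates as A(p) + B(q) − 4, so its minimum is min A + min B − 4.
A'(p) = 2p - 2 vanishes at p ∈ {1}; B'(q) = 12(q - 2)(q - 1)(q + 2) vanishes at q ∈ {-2, 1, 2}.
Local minima of A (where A''>0): A(1)=-1. Local minima of B: B(-2)=-112, B(2)=16.
So the global minimum of phi is A(1) + B(-2) − 4 = -1 − 112 − 4 = -117, attained at (1, -2).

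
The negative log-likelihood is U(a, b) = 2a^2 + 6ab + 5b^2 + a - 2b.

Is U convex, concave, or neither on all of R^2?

convex

U is quadratic, so its Hessian is the constant matrix H = [[4, 6], [6, 10]].
det(H) = 4, tr(H) = 14.
det(H) > 0 and tr(H) > 0, so H is positive definite everywhere: convex.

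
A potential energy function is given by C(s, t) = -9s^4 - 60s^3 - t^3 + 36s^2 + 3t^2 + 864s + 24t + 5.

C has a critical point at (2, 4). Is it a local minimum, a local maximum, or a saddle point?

The mixed partial ∂²C/∂s∂t is 0, so the Hessian at any point is diag(C_ss, C_tt) = diag(36(-3s^2 - 10s + 2), 6(-t + 1)).
At (2, 4): H = diag(-1080, -18).
Both eigenvalues are negative, so H is negative definite: a local maximum.

local maximum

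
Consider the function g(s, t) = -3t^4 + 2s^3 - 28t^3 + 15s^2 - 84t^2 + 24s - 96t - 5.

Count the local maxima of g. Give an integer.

g separates as a function of s plus a function of t, so ∇g=0 decouples.
∂g/∂s = 6(s + 1)(s + 4) = 0 at s ∈ {-4, -1}; ∂g/∂t = -12(t + 1)(t + 2)(t + 4) = 0 at t ∈ {-4, -2, -1}.
The Hessian is diagonal: diag(g_ss, g_tt). Second derivatives: g_ss(-4)=-18, g_ss(-1)=18; g_tt(-4)=-72, g_tt(-2)=24, g_tt(-1)=-36.
Local maxima occur where both diagonal entries negative: (-4, -4), (-4, -1). Count: 2.

2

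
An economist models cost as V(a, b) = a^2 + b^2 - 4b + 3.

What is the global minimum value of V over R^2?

V(a,b) separates as P(a) + Q(b) + 3, so its minimum is min P + min Q + 3.
P'(a) = 2a vanishes at a ∈ {0}; Q'(b) = 2b - 4 vanishes at b ∈ {2}.
Local minima of P (where P''>0): P(0)=0. Local minima of Q: Q(2)=-4.
So the global minimum of V is P(0) + Q(2) + 3 = 0 − 4 + 3 = -1, attained at (0, 2).

-1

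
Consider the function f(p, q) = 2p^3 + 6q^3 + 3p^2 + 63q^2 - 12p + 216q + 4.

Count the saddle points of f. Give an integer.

f separates as a function of p plus a function of q, so ∇f=0 decouples.
∂f/∂p = 6(p - 1)(p + 2) = 0 at p ∈ {-2, 1}; ∂f/∂q = 18(q + 3)(q + 4) = 0 at q ∈ {-4, -3}.
The Hessian is diagonal: diag(f_pp, f_qq). Second derivatives: f_pp(-2)=-18, f_pp(1)=18; f_qq(-4)=-18, f_qq(-3)=18.
Saddle points occur where the two diagonal entries have opposite signs: (-2, -3), (1, -4). Count: 2.

2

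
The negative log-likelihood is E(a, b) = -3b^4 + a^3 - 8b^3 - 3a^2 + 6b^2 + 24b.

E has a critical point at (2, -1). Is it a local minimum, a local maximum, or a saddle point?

The mixed partial ∂²E/∂a∂b is 0, so the Hessian at any point is diag(E_aa, E_bb) = diag(6(a - 1), 12(-3b^2 - 4b + 1)).
At (2, -1): H = diag(6, 24).
Both eigenvalues are positive, so H is positive definite: a local minimum.

local minimum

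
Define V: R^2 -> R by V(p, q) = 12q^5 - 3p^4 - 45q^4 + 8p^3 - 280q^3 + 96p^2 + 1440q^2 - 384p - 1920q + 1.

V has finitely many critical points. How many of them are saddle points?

6

V separates as a function of p plus a function of q, so ∇V=0 decouples.
∂V/∂p = -12(p - 4)(p - 2)(p + 4) = 0 at p ∈ {-4, 2, 4}; ∂V/∂q = 60(q - 4)(q - 2)(q - 1)(q + 4) = 0 at q ∈ {-4, 1, 2, 4}.
The Hessian is diagonal: diag(V_pp, V_qq). Second derivatives: V_pp(-4)=-576, V_pp(2)=144, V_pp(4)=-192; V_qq(-4)=-14400, V_qq(1)=900, V_qq(2)=-720, V_qq(4)=2880.
Saddle points occur where the two diagonal entries have opposite signs: (-4, 1), (-4, 4), (2, -4), (2, 2), (4, 1), (4, 4). Count: 6.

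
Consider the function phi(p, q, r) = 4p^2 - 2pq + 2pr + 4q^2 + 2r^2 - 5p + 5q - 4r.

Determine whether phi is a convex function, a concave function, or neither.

phi is quadratic, so its Hessian is the constant matrix H = [[8, -2, 2], [-2, 8, 0], [2, 0, 4]].
Leading principal minors: 8, 60, 208.
All positive ⇒ H ≻ 0 ⇒ convex.

convex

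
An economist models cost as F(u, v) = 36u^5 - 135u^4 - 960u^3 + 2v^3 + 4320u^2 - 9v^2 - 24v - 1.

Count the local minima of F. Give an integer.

2

F separates as a function of u plus a function of v, so ∇F=0 decouples.
∂F/∂u = 180u(u - 4)(u - 3)(u + 4) = 0 at u ∈ {-4, 0, 3, 4}; ∂F/∂v = 6(v - 4)(v + 1) = 0 at v ∈ {-1, 4}.
The Hessian is diagonal: diag(F_uu, F_vv). Second derivatives: F_uu(-4)=-40320, F_uu(0)=8640, F_uu(3)=-3780, F_uu(4)=5760; F_vv(-1)=-30, F_vv(4)=30.
Local minima occur where both diagonal entries positive: (0, 4), (4, 4). Count: 2.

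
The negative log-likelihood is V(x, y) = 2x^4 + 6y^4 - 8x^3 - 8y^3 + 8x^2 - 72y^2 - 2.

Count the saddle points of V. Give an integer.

V separates as a function of x plus a function of y, so ∇V=0 decouples.
∂V/∂x = 8x(x - 2)(x - 1) = 0 at x ∈ {0, 1, 2}; ∂V/∂y = 24y(y - 3)(y + 2) = 0 at y ∈ {-2, 0, 3}.
The Hessian is diagonal: diag(V_xx, V_yy). Second derivatives: V_xx(0)=16, V_xx(1)=-8, V_xx(2)=16; V_yy(-2)=240, V_yy(0)=-144, V_yy(3)=360.
Saddle points occur where the two diagonal entries have opposite signs: (0, 0), (1, -2), (1, 3), (2, 0). Count: 4.

4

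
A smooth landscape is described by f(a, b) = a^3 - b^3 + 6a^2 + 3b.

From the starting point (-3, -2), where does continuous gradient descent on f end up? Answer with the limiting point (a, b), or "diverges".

(0, -1)

f is separable, so gradient descent decouples: a follows -∂f/∂a, b follows -∂f/∂b.
∂f/∂a = 3a(a + 4); at a=-3 this is -9, so a increases.
∂f/∂b = -3(b - 1)(b + 1); at b=-2 this is -9, so b increases.
a converges to its nearest critical value 0 (a local min of the a-part); b converges to -1. The iterate converges to (0, -1).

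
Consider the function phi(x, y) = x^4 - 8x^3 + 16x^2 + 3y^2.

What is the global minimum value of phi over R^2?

0

phi(x,y) separates as P(x) + Q(y), so its minimum is min P + min Q.
P'(x) = 4x(x - 4)(x - 2) vanishes at x ∈ {0, 2, 4}; Q'(y) = 6y vanishes at y ∈ {0}.
Local minima of P (where P''>0): P(0)=0, P(4)=0. Local minima of Q: Q(0)=0.
So the global minimum of phi is P(0) + Q(0) = 0 + 0 = 0, attained at (0, 0).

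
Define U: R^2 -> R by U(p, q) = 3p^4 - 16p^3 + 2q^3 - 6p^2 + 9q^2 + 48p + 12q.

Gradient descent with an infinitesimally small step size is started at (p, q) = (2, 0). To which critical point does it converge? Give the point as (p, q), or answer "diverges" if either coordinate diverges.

U is separable, so gradient descent decouples: p follows -∂U/∂p, q follows -∂U/∂q.
∂U/∂p = 12(p - 4)(p - 1)(p + 1); at p=2 this is -72, so p increases.
∂U/∂q = 6(q + 1)(q + 2); at q=0 this is 12, so q decreases.
p converges to its nearest critical value 4 (a local min of the p-part); q converges to -1. The iterate converges to (4, -1).

(4, -1)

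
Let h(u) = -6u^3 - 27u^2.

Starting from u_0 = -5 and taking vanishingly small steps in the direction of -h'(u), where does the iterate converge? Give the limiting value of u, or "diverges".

h'(u) = -18u(u + 3), so h'(-5) = -180.
Gradient descent moves in the -h' direction, i.e. u is increasing.
The nearest critical point in that direction is u = -3, where h'' = 54 > 0 (a local minimum). The iterate converges there.

-3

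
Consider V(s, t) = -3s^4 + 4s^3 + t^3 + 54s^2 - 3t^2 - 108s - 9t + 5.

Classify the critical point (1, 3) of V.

The mixed partial ∂²V/∂s∂t is 0, so the Hessian at any point is diag(V_ss, V_tt) = diag(12(-3s^2 + 2s + 9), 6(t - 1)).
At (1, 3): H = diag(96, 12).
Both eigenvalues are positive, so H is positive definite: a local minimum.

local minimum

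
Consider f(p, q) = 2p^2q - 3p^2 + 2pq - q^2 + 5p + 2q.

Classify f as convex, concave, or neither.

The term 2p^2q is cubic, so the Hessian is not constant.
∂²f/∂p² = 4q - 6, which takes both signs as q varies (negative for sufficiently negative q). A diagonal entry of the Hessian changing sign means the Hessian is neither positive- nor negative-semidefinite on all of R^2.

neither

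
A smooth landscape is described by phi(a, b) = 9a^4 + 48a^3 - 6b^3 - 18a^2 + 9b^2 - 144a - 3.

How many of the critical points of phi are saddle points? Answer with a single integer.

phi separates as a function of a plus a function of b, so ∇phi=0 decouples.
∂phi/∂a = 36(a - 1)(a + 1)(a + 4) = 0 at a ∈ {-4, -1, 1}; ∂phi/∂b = -18b(b - 1) = 0 at b ∈ {0, 1}.
The Hessian is diagonal: diag(phi_aa, phi_bb). Second derivatives: phi_aa(-4)=540, phi_aa(-1)=-216, phi_aa(1)=360; phi_bb(0)=18, phi_bb(1)=-18.
Saddle points occur where the two diagonal entries have opposite signs: (-4, 1), (-1, 0), (1, 1). Count: 3.

3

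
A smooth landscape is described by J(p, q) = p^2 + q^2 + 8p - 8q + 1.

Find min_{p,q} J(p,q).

-31

J(p,q) separates as A(p) + B(q) + 1, so its minimum is min A + min B + 1.
A'(p) = 2p + 8 vanishes at p ∈ {-4}; B'(q) = 2q - 8 vanishes at q ∈ {4}.
Local minima of A (where A''>0): A(-4)=-16. Local minima of B: B(4)=-16.
So the global minimum of J is A(-4) + B(4) + 1 = -16 − 16 + 1 = -31, attained at (-4, 4).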